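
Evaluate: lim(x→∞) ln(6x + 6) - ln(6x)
This is an ∞-∞ indeterminate form.

Combine fractions or rationalize to convert ∞-∞ to 0/0 form:
  lim(x→∞) ln(6x + 6) - ln(6x) = 0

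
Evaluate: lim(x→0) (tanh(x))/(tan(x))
This is a 0/0 indeterminate form.

Apply L'Hôpital's rule: differentiate numerator and denominator separately.
  f(x) = tanh(x)   ⇒   f'(x) = 1 - tanh(x)^2
  g(x) = tan(x)   ⇒   g'(x) = tan(x)^2 + 1
  lim(x→0) f'(x)/g'(x) = lim(x→0) (1 - tanh(x)^2)/(tan(x)^2 + 1)
  = 1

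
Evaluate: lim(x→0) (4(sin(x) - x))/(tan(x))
This is a 0/0 indeterminate form.

Apply L'Hôpital's rule: differentiate numerator and denominator separately.
  f(x) = -4·x + 4·sin(x)   ⇒   f'(x) = 4·cos(x) - 4
  g(x) = tan(x)   ⇒   g'(x) = tan(x)^2 + 1
  lim(x→0) f'(x)/g'(x) = lim(x→0) (4·cos(x) - 4)/(tan(x)^2 + 1)
  = 0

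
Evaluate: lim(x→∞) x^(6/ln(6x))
This is an exponential indeterminate form.

For exponential indeterminate forms, take the natural log:
  Let L = lim(x→∞) x^(6/ln(6x))
  Then ln(L) = lim(x→∞) [exponent × ln(base)]
  Evaluate using L'Hôpital or standard limits, then exponentiate.
  L = e^(6)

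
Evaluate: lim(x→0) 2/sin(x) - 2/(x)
This is an ∞-∞ indeterminate form.

Combine fractions or rationalize to convert ∞-∞ to 0/0 form:
  lim(x→0) 2/sin(x) - 2/(x) = 0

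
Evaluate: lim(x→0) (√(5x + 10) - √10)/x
This is a standard limit.

Factor or rationalize the expression:
  lim(x→0) (√(5x + 10) - √10)/x = sqrt(10)/4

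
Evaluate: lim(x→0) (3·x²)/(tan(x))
This is a 0/0 indeterminate form.

Apply L'Hôpital's rule: differentiate numerator and denominator separately.
  f(x) = 3·x^2   ⇒   f'(x) = 6·x
  g(x) = tan(x)   ⇒   g'(x) = tan(x)^2 + 1
  lim(x→0) f'(x)/g'(x) = lim(x→0) (6·x)/(tan(x)^2 + 1)
  = 0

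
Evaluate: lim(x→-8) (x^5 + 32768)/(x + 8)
This is a standard limit.

Factor or rationalize the expression:
  lim(x→-8) (x^5 + 32768)/(x + 8) = 20480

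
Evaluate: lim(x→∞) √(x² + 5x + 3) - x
This is an ∞-∞ indeterminate form.

Combine fractions or rationalize to convert ∞-∞ to 0/0 form:
  lim(x→∞) √(x² + 5x + 3) - x = 5/2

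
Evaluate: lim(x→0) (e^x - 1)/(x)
This is a 0/0 indeterminate form.

Apply L'Hôpital's rule: differentiate numerator and denominator separately.
  f(x) = e^(x) - 1   ⇒   f'(x) = e^(x)
  g(x) = x   ⇒   g'(x) = 1
  lim(x→0) f'(x)/g'(x) = lim(x→0) (e^(x))/(1)
  = 1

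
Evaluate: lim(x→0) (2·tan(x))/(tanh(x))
This is a 0/0 indeterminate form.

Apply L'Hôpital's rule: differentiate numerator and denominator separately.
  f(x) = 2·tan(x)   ⇒   f'(x) = 2·tan(x)^2 + 2
  g(x) = tanh(x)   ⇒   g'(x) = 1 - tanh(x)^2
  lim(x→0) f'(x)/g'(x) = lim(x→0) (2·tan(x)^2 + 2)/(1 - tanh(x)^2)
  = 2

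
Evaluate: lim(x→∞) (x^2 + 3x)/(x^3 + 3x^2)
This is an ∞/∞ indeterminate form.

Apply L'Hôpital's rule: differentiate numerator and denominator separately.
  f(x) = x^2 + 3·x   ⇒   f'(x) = 2·x + 3
  g(x) = x^3 + 3·x^2   ⇒   g'(x) = 3·x^2 + 6·x
  lim(x→∞) f'(x)/g'(x) = lim(x→∞) (2·x + 3)/(3·x^2 + 6·x)
  = 0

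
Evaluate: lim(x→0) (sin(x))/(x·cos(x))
This is a 0/0 indeterminate form.

Apply L'Hôpital's rule: differentiate numerator and denominator separately.
  f(x) = sin(x)   ⇒   f'(x) = cos(x)
  g(x) = x·cos(x)   ⇒   g'(x) = -x·sin(x) + cos(x)
  lim(x→0) f'(x)/g'(x) = lim(x→0) (cos(x))/(-x·sin(x) + cos(x))
  = 1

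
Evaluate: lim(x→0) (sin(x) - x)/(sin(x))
This is a 0/0 indeterminate form.

Apply L'Hôpital's rule: differentiate numerator and denominator separately.
  f(x) = -x + sin(x)   ⇒   f'(x) = cos(x) - 1
  g(x) = sin(x)   ⇒   g'(x) = cos(x)
  lim(x→0) f'(x)/g'(x) = lim(x→0) (cos(x) - 1)/(cos(x))
  = 0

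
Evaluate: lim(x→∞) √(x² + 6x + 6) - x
This is an ∞-∞ indeterminate form.

Combine fractions or rationalize to convert ∞-∞ to 0/0 form:
  lim(x→∞) √(x² + 6x + 6) - x = 3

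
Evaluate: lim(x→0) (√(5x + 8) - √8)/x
This is a standard limit.

Factor or rationalize the expression:
  lim(x→0) (√(5x + 8) - √8)/x = 5·sqrt(2)/8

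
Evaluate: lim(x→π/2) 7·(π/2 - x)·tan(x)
This is a 0·∞ indeterminate form.

Rewrite 0·∞ as a quotient (0/0 or ∞/∞ form), then apply L'Hôpital's rule:
  lim(x→π/2) 7·(π/2 - x)·tan(x) = 7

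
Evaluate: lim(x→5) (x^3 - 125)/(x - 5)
This is a standard limit.

Factor or rationalize the expression:
  lim(x→5) (x^3 - 125)/(x - 5) = 75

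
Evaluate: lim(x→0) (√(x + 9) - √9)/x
This is a standard limit.

Factor or rationalize the expression:
  lim(x→0) (√(x + 9) - √9)/x = 1/6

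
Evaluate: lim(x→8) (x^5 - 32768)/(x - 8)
This is a standard limit.

Factor or rationalize the expression:
  lim(x→8) (x^5 - 32768)/(x - 8) = 20480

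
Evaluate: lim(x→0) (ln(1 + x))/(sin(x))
This is a 0/0 indeterminate form.

Apply L'Hôpital's rule: differentiate numerator and denominator separately.
  f(x) = ln(x + 1)   ⇒   f'(x) = 1/(x + 1)
  g(x) = sin(x)   ⇒   g'(x) = cos(x)
  lim(x→0) f'(x)/g'(x) = lim(x→0) (1/(x + 1))/(cos(x))
  = 1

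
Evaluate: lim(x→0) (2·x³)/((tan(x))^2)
This is a 0/0 indeterminate form.

Apply L'Hôpital's rule: differentiate numerator and denominator separately.
  f(x) = 2·x^3   ⇒   f'(x) = 6·x^2
  g(x) = tan(x)^2   ⇒   g'(x) = (2·tan(x)^2 + 2)·tan(x)
  lim(x→0) f'(x)/g'(x) = lim(x→0) (6·x^2)/((2·tan(x)^2 + 2)·tan(x))
  = 0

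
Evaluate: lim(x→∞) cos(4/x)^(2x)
This is an exponential indeterminate form.

For exponential indeterminate forms, take the natural log:
  Let L = lim(x→∞) cos(4/x)^(2x)
  Then ln(L) = lim(x→∞) [exponent × ln(base)]
  Evaluate using L'Hôpital or standard limits, then exponentiate.
  L = 1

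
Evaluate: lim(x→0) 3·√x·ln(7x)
This is a 0·∞ indeterminate form.

Rewrite 0·∞ as a quotient (0/0 or ∞/∞ form), then apply L'Hôpital's rule:
  lim(x→0) 3·√x·ln(7x) = 0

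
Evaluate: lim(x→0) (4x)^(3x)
This is an exponential indeterminate form.

For exponential indeterminate forms, take the natural log:
  Let L = lim(x→0) (4x)^(3x)
  Then ln(L) = lim(x→0) [exponent × ln(base)]
  Evaluate using L'Hôpital or standard limits, then exponentiate.
  L = 1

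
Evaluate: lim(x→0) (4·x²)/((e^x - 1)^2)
This is a 0/0 indeterminate form.

Apply L'Hôpital's rule: differentiate numerator and denominator separately.
  f(x) = 4·x^2   ⇒   f'(x) = 8·x
  g(x) = (e^(x) - 1)^2   ⇒   g'(x) = 2·(e^(x) - 1)·e^(x)
  lim(x→0) f'(x)/g'(x) = lim(x→0) (8·x)/(2·(e^(x) - 1)·e^(x))
  = 4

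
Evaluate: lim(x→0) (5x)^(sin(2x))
This is an exponential indeterminate form.

For exponential indeterminate forms, take the natural log:
  Let L = lim(x→0) (5x)^(sin(2x))
  Then ln(L) = lim(x→0) [exponent × ln(base)]
  Evaluate using L'Hôpital or standard limits, then exponentiate.
  L = 1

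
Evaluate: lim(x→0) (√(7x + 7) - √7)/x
This is a standard limit.

Factor or rationalize the expression:
  lim(x→0) (√(7x + 7) - √7)/x = sqrt(7)/2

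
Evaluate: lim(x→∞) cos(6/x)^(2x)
This is an exponential indeterminate form.

For exponential indeterminate forms, take the natural log:
  Let L = lim(x→∞) cos(6/x)^(2x)
  Then ln(L) = lim(x→∞) [exponent × ln(base)]
  Evaluate using L'Hôpital or standard limits, then exponentiate.
  L = 1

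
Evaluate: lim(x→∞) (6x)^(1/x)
This is an exponential indeterminate form.

For exponential indeterminate forms, take the natural log:
  Let L = lim(x→∞) (6x)^(1/x)
  Then ln(L) = lim(x→∞) [exponent × ln(base)]
  Evaluate using L'Hôpital or standard limits, then exponentiate.
  L = 1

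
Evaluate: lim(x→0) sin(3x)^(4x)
This is an exponential indeterminate form.

For exponential indeterminate forms, take the natural log:
  Let L = lim(x→0) sin(3x)^(4x)
  Then ln(L) = lim(x→0) [exponent × ln(base)]
  Evaluate using L'Hôpital or standard limits, then exponentiate.
  L = 1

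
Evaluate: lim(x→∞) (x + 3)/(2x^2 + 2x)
This is an ∞/∞ indeterminate form.

Apply L'Hôpital's rule: differentiate numerator and denominator separately.
  f(x) = x + 3   ⇒   f'(x) = 1
  g(x) = 2·x^2 + 2·x   ⇒   g'(x) = 4·x + 2
  lim(x→∞) f'(x)/g'(x) = lim(x→∞) (1)/(4·x + 2)
  = 0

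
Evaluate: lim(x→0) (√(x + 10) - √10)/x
This is a standard limit.

Factor or rationalize the expression:
  lim(x→0) (√(x + 10) - √10)/x = sqrt(10)/20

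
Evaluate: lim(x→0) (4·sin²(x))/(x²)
This is a 0/0 indeterminate form.

Apply L'Hôpital's rule: differentiate numerator and denominator separately.
  f(x) = 4·sin(x)^2   ⇒   f'(x) = 8·sin(x)·cos(x)
  g(x) = x^2   ⇒   g'(x) = 2·x
  lim(x→0) f'(x)/g'(x) = lim(x→0) (8·sin(x)·cos(x))/(2·x)
  = 4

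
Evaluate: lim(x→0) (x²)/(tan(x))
This is a 0/0 indeterminate form.

Apply L'Hôpital's rule: differentiate numerator and denominator separately.
  f(x) = x^2   ⇒   f'(x) = 2·x
  g(x) = tan(x)   ⇒   g'(x) = tan(x)^2 + 1
  lim(x→0) f'(x)/g'(x) = lim(x→0) (2·x)/(tan(x)^2 + 1)
  = 0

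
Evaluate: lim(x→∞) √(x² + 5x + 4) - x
This is an ∞-∞ indeterminate form.

Combine fractions or rationalize to convert ∞-∞ to 0/0 form:
  lim(x→∞) √(x² + 5x + 4) - x = 5/2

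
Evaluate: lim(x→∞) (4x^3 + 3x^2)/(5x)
This is an ∞/∞ indeterminate form.

Apply L'Hôpital's rule: differentiate numerator and denominator separately.
  f(x) = 4·x^3 + 3·x^2   ⇒   f'(x) = 12·x^2 + 6·x
  g(x) = 5·x   ⇒   g'(x) = 5
  lim(x→∞) f'(x)/g'(x) = lim(x→∞) (12·x^2 + 6·x)/(5)
  = ∞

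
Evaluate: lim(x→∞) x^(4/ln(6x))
This is an exponential indeterminate form.

For exponential indeterminate forms, take the natural log:
  Let L = lim(x→∞) x^(4/ln(6x))
  Then ln(L) = lim(x→∞) [exponent × ln(base)]
  Evaluate using L'Hôpital or standard limits, then exponentiate.
  L = e^(4)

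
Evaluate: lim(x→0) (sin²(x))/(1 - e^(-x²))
This is a 0/0 indeterminate form.

Apply L'Hôpital's rule: differentiate numerator and denominator separately.
  f(x) = sin(x)^2   ⇒   f'(x) = 2·sin(x)·cos(x)
  g(x) = 1 - e^(-x^2)   ⇒   g'(x) = 2·x·e^(-x^2)
  lim(x→0) f'(x)/g'(x) = lim(x→0) (2·sin(x)·cos(x))/(2·x·e^(-x^2))
  = 1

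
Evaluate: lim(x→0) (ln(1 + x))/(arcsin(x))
This is a 0/0 indeterminate form.

Apply L'Hôpital's rule: differentiate numerator and denominator separately.
  f(x) = ln(x + 1)   ⇒   f'(x) = 1/(x + 1)
  g(x) = asin(x)   ⇒   g'(x) = 1/sqrt(1 - x^2)
  lim(x→0) f'(x)/g'(x) = lim(x→0) (1/(x + 1))/(1/sqrt(1 - x^2))
  = 1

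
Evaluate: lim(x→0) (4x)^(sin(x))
This is an exponential indeterminate form.

For exponential indeterminate forms, take the natural log:
  Let L = lim(x→0) (4x)^(sin(x))
  Then ln(L) = lim(x→0) [exponent × ln(base)]
  Evaluate using L'Hôpital or standard limits, then exponentiate.
  L = 1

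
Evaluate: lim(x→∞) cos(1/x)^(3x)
This is an exponential indeterminate form.

For exponential indeterminate forms, take the natural log:
  Let L = lim(x→∞) cos(1/x)^(3x)
  Then ln(L) = lim(x→∞) [exponent × ln(base)]
  Evaluate using L'Hôpital or standard limits, then exponentiate.
  L = 1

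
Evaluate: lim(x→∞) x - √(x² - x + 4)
This is an ∞-∞ indeterminate form.

Combine fractions or rationalize to convert ∞-∞ to 0/0 form:
  lim(x→∞) x - √(x² - x + 4) = 1/2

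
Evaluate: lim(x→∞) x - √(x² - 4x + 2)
This is an ∞-∞ indeterminate form.

Combine fractions or rationalize to convert ∞-∞ to 0/0 form:
  lim(x→∞) x - √(x² - 4x + 2) = 2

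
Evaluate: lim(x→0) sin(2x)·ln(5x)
This is a 0·∞ indeterminate form.

Rewrite 0·∞ as a quotient (0/0 or ∞/∞ form), then apply L'Hôpital's rule:
  lim(x→0) sin(2x)·ln(5x) = 0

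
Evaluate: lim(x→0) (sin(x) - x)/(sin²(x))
This is a 0/0 indeterminate form.

Apply L'Hôpital's rule: differentiate numerator and denominator separately.
  f(x) = -x + sin(x)   ⇒   f'(x) = cos(x) - 1
  g(x) = sin(x)^2   ⇒   g'(x) = 2·sin(x)·cos(x)
  lim(x→0) f'(x)/g'(x) = lim(x→0) (cos(x) - 1)/(2·sin(x)·cos(x))
  = 0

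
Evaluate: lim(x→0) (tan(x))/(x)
This is a 0/0 indeterminate form.

Apply L'Hôpital's rule: differentiate numerator and denominator separately.
  f(x) = tan(x)   ⇒   f'(x) = tan(x)^2 + 1
  g(x) = x   ⇒   g'(x) = 1
  lim(x→0) f'(x)/g'(x) = lim(x→0) (tan(x)^2 + 1)/(1)
  = 1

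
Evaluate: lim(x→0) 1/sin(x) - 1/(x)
This is an ∞-∞ indeterminate form.

Combine fractions or rationalize to convert ∞-∞ to 0/0 form:
  lim(x→0) 1/sin(x) - 1/(x) = 0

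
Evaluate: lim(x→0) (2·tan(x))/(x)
This is a 0/0 indeterminate form.

Apply L'Hôpital's rule: differentiate numerator and denominator separately.
  f(x) = 2·tan(x)   ⇒   f'(x) = 2·tan(x)^2 + 2
  g(x) = x   ⇒   g'(x) = 1
  lim(x→0) f'(x)/g'(x) = lim(x→0) (2·tan(x)^2 + 2)/(1)
  = 2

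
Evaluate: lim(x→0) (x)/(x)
This is a 0/0 indeterminate form.

Apply L'Hôpital's rule: differentiate numerator and denominator separately.
  f(x) = x   ⇒   f'(x) = 1
  g(x) = x   ⇒   g'(x) = 1
  lim(x→0) f'(x)/g'(x) = lim(x→0) (1)/(1)
  = 1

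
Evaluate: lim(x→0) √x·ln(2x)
This is a 0·∞ indeterminate form.

Rewrite 0·∞ as a quotient (0/0 or ∞/∞ form), then apply L'Hôpital's rule:
  lim(x→0) √x·ln(2x) = 0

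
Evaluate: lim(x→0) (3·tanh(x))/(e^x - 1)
This is a 0/0 indeterminate form.

Apply L'Hôpital's rule: differentiate numerator and denominator separately.
  f(x) = 3·tanh(x)   ⇒   f'(x) = 3 - 3·tanh(x)^2
  g(x) = e^(x) - 1   ⇒   g'(x) = e^(x)
  lim(x→0) f'(x)/g'(x) = lim(x→0) (3 - 3·tanh(x)^2)/(e^(x))
  = 3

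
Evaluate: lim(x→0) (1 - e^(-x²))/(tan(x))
This is a 0/0 indeterminate form.

Apply L'Hôpital's rule: differentiate numerator and denominator separately.
  f(x) = 1 - e^(-x^2)   ⇒   f'(x) = 2·x·e^(-x^2)
  g(x) = tan(x)   ⇒   g'(x) = tan(x)^2 + 1
  lim(x→0) f'(x)/g'(x) = lim(x→0) (2·x·e^(-x^2))/(tan(x)^2 + 1)
  = 0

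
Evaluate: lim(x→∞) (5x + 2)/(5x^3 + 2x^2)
This is an ∞/∞ indeterminate form.

Apply L'Hôpital's rule: differentiate numerator and denominator separately.
  f(x) = 5·x + 2   ⇒   f'(x) = 5
  g(x) = 5·x^3 + 2·x^2   ⇒   g'(x) = 15·x^2 + 4·x
  lim(x→∞) f'(x)/g'(x) = lim(x→∞) (5)/(15·x^2 + 4·x)
  = 0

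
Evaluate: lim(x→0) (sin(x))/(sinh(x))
This is a 0/0 indeterminate form.

Apply L'Hôpital's rule: differentiate numerator and denominator separately.
  f(x) = sin(x)   ⇒   f'(x) = cos(x)
  g(x) = sinh(x)   ⇒   g'(x) = cosh(x)
  lim(x→0) f'(x)/g'(x) = lim(x→0) (cos(x))/(cosh(x))
  = 1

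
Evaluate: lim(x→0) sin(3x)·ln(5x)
This is a 0·∞ indeterminate form.

Rewrite 0·∞ as a quotient (0/0 or ∞/∞ form), then apply L'Hôpital's rule:
  lim(x→0) sin(3x)·ln(5x) = 0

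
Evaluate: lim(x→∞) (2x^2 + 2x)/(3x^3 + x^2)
This is an ∞/∞ indeterminate form.

Apply L'Hôpital's rule: differentiate numerator and denominator separately.
  f(x) = 2·x^2 + 2·x   ⇒   f'(x) = 4·x + 2
  g(x) = 3·x^3 + x^2   ⇒   g'(x) = 9·x^2 + 2·x
  lim(x→∞) f'(x)/g'(x) = lim(x→∞) (4·x + 2)/(9·x^2 + 2·x)
  = 0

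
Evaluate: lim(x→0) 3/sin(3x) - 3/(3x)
This is an ∞-∞ indeterminate form.

Combine fractions or rationalize to convert ∞-∞ to 0/0 form:
  lim(x→0) 3/sin(3x) - 3/(3x) = 0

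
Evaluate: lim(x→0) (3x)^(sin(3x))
This is an exponential indeterminate form.

For exponential indeterminate forms, take the natural log:
  Let L = lim(x→0) (3x)^(sin(3x))
  Then ln(L) = lim(x→0) [exponent × ln(base)]
  Evaluate using L'Hôpital or standard limits, then exponentiate.
  L = 1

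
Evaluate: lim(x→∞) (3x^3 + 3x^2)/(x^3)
This is an ∞/∞ indeterminate form.

Apply L'Hôpital's rule: differentiate numerator and denominator separately.
  f(x) = 3·x^3 + 3·x^2   ⇒   f'(x) = 9·x^2 + 6·x
  g(x) = x^3   ⇒   g'(x) = 3·x^2
  lim(x→∞) f'(x)/g'(x) = lim(x→∞) (9·x^2 + 6·x)/(3·x^2)
  = 3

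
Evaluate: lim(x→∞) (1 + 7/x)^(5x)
This is an exponential indeterminate form.

For exponential indeterminate forms, take the natural log:
  Let L = lim(x→∞) (1 + 7/x)^(5x)
  Then ln(L) = lim(x→∞) [exponent × ln(base)]
  Evaluate using L'Hôpital or standard limits, then exponentiate.
  L = e^(35)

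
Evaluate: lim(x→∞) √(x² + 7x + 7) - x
This is an ∞-∞ indeterminate form.

Combine fractions or rationalize to convert ∞-∞ to 0/0 form:
  lim(x→∞) √(x² + 7x + 7) - x = 7/2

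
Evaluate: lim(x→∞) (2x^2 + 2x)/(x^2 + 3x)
This is an ∞/∞ indeterminate form.

Apply L'Hôpital's rule: differentiate numerator and denominator separately.
  f(x) = 2·x^2 + 2·x   ⇒   f'(x) = 4·x + 2
  g(x) = x^2 + 3·x   ⇒   g'(x) = 2·x + 3
  lim(x→∞) f'(x)/g'(x) = lim(x→∞) (4·x + 2)/(2·x + 3)
  = 2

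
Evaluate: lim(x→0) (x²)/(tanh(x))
This is a 0/0 indeterminate form.

Apply L'Hôpital's rule: differentiate numerator and denominator separately.
  f(x) = x^2   ⇒   f'(x) = 2·x
  g(x) = tanh(x)   ⇒   g'(x) = 1 - tanh(x)^2
  lim(x→0) f'(x)/g'(x) = lim(x→0) (2·x)/(1 - tanh(x)^2)
  = 0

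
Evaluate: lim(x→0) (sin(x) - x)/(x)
This is a 0/0 indeterminate form.

Apply L'Hôpital's rule: differentiate numerator and denominator separately.
  f(x) = -x + sin(x)   ⇒   f'(x) = cos(x) - 1
  g(x) = x   ⇒   g'(x) = 1
  lim(x→0) f'(x)/g'(x) = lim(x→0) (cos(x) - 1)/(1)
  = 0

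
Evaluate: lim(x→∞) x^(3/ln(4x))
This is an exponential indeterminate form.

For exponential indeterminate forms, take the natural log:
  Let L = lim(x→∞) x^(3/ln(4x))
  Then ln(L) = lim(x→∞) [exponent × ln(base)]
  Evaluate using L'Hôpital or standard limits, then exponentiate.
  L = e^(3)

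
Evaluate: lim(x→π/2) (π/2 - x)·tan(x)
This is a 0·∞ indeterminate form.

Rewrite 0·∞ as a quotient (0/0 or ∞/∞ form), then apply L'Hôpital's rule:
  lim(x→π/2) (π/2 - x)·tan(x) = 1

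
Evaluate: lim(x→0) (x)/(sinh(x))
This is a 0/0 indeterminate form.

Apply L'Hôpital's rule: differentiate numerator and denominator separately.
  f(x) = x   ⇒   f'(x) = 1
  g(x) = sinh(x)   ⇒   g'(x) = cosh(x)
  lim(x→0) f'(x)/g'(x) = lim(x→0) (1)/(cosh(x))
  = 1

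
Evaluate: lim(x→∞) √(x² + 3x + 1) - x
This is an ∞-∞ indeterminate form.

Combine fractions or rationalize to convert ∞-∞ to 0/0 form:
  lim(x→∞) √(x² + 3x + 1) - x = 3/2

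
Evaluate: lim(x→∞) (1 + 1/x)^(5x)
This is an exponential indeterminate form.

For exponential indeterminate forms, take the natural log:
  Let L = lim(x→∞) (1 + 1/x)^(5x)
  Then ln(L) = lim(x→∞) [exponent × ln(base)]
  Evaluate using L'Hôpital or standard limits, then exponentiate.
  L = e^(5)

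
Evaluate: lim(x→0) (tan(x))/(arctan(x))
This is a 0/0 indeterminate form.

Apply L'Hôpital's rule: differentiate numerator and denominator separately.
  f(x) = tan(x)   ⇒   f'(x) = tan(x)^2 + 1
  g(x) = atan(x)   ⇒   g'(x) = 1/(x^2 + 1)
  lim(x→0) f'(x)/g'(x) = lim(x→0) (tan(x)^2 + 1)/(1/(x^2 + 1))
  = 1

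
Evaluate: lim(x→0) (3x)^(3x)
This is an exponential indeterminate form.

For exponential indeterminate forms, take the natural log:
  Let L = lim(x→0) (3x)^(3x)
  Then ln(L) = lim(x→0) [exponent × ln(base)]
  Evaluate using L'Hôpital or standard limits, then exponentiate.
  L = 1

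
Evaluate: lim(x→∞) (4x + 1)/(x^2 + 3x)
This is an ∞/∞ indeterminate form.

Apply L'Hôpital's rule: differentiate numerator and denominator separately.
  f(x) = 4·x + 1   ⇒   f'(x) = 4
  g(x) = x^2 + 3·x   ⇒   g'(x) = 2·x + 3
  lim(x→∞) f'(x)/g'(x) = lim(x→∞) (4)/(2·x + 3)
  = 0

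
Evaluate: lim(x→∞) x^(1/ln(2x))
This is an exponential indeterminate form.

For exponential indeterminate forms, take the natural log:
  Let L = lim(x→∞) x^(1/ln(2x))
  Then ln(L) = lim(x→∞) [exponent × ln(base)]
  Evaluate using L'Hôpital or standard limits, then exponentiate.
  L = e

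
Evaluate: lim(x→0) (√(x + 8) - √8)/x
This is a standard limit.

Factor or rationalize the expression:
  lim(x→0) (√(x + 8) - √8)/x = sqrt(2)/8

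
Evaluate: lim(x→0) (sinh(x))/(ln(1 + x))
This is a 0/0 indeterminate form.

Apply L'Hôpital's rule: differentiate numerator and denominator separately.
  f(x) = sinh(x)   ⇒   f'(x) = cosh(x)
  g(x) = ln(x + 1)   ⇒   g'(x) = 1/(x + 1)
  lim(x→0) f'(x)/g'(x) = lim(x→0) (cosh(x))/(1/(x + 1))
  = 1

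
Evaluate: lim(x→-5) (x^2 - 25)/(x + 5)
This is a standard limit.

Factor or rationalize the expression:
  lim(x→-5) (x^2 - 25)/(x + 5) = -10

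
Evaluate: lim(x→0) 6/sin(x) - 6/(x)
This is an ∞-∞ indeterminate form.

Combine fractions or rationalize to convert ∞-∞ to 0/0 form:
  lim(x→0) 6/sin(x) - 6/(x) = 0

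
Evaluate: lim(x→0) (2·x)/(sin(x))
This is a 0/0 indeterminate form.

Apply L'Hôpital's rule: differentiate numerator and denominator separately.
  f(x) = 2·x   ⇒   f'(x) = 2
  g(x) = sin(x)   ⇒   g'(x) = cos(x)
  lim(x→0) f'(x)/g'(x) = lim(x→0) (2)/(cos(x))
  = 2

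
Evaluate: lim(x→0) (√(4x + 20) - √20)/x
This is a standard limit.

Factor or rationalize the expression:
  lim(x→0) (√(4x + 20) - √20)/x = sqrt(5)/5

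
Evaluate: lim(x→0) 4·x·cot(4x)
This is a 0·∞ indeterminate form.

Rewrite 0·∞ as a quotient (0/0 or ∞/∞ form), then apply L'Hôpital's rule:
  lim(x→0) 4·x·cot(4x) = 1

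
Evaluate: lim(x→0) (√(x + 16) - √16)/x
This is a standard limit.

Factor or rationalize the expression:
  lim(x→0) (√(x + 16) - √16)/x = 1/8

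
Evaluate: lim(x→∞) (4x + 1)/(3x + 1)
This is an ∞/∞ indeterminate form.

Apply L'Hôpital's rule: differentiate numerator and denominator separately.
  f(x) = 4·x + 1   ⇒   f'(x) = 4
  g(x) = 3·x + 1   ⇒   g'(x) = 3
  lim(x→∞) f'(x)/g'(x) = lim(x→∞) (4)/(3)
  = 4/3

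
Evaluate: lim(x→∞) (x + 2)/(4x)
This is an ∞/∞ indeterminate form.

Apply L'Hôpital's rule: differentiate numerator and denominator separately.
  f(x) = x + 2   ⇒   f'(x) = 1
  g(x) = 4·x   ⇒   g'(x) = 4
  lim(x→∞) f'(x)/g'(x) = lim(x→∞) (1)/(4)
  = 1/4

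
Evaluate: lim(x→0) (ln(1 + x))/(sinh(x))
This is a 0/0 indeterminate form.

Apply L'Hôpital's rule: differentiate numerator and denominator separately.
  f(x) = ln(x + 1)   ⇒   f'(x) = 1/(x + 1)
  g(x) = sinh(x)   ⇒   g'(x) = cosh(x)
  lim(x→0) f'(x)/g'(x) = lim(x→0) (1/(x + 1))/(cosh(x))
  = 1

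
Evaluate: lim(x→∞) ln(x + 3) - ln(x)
This is an ∞-∞ indeterminate form.

Combine fractions or rationalize to convert ∞-∞ to 0/0 form:
  lim(x→∞) ln(x + 3) - ln(x) = 0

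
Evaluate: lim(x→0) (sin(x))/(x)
This is a 0/0 indeterminate form.

Apply L'Hôpital's rule: differentiate numerator and denominator separately.
  f(x) = sin(x)   ⇒   f'(x) = cos(x)
  g(x) = x   ⇒   g'(x) = 1
  lim(x→0) f'(x)/g'(x) = lim(x→0) (cos(x))/(1)
  = 1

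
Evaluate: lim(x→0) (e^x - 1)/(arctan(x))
This is a 0/0 indeterminate form.

Apply L'Hôpital's rule: differentiate numerator and denominator separately.
  f(x) = e^(x) - 1   ⇒   f'(x) = e^(x)
  g(x) = atan(x)   ⇒   g'(x) = 1/(x^2 + 1)
  lim(x→0) f'(x)/g'(x) = lim(x→0) (e^(x))/(1/(x^2 + 1))
  = 1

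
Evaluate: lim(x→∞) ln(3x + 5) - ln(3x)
This is an ∞-∞ indeterminate form.

Combine fractions or rationalize to convert ∞-∞ to 0/0 form:
  lim(x→∞) ln(3x + 5) - ln(3x) = 0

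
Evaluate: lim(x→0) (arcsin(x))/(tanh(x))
This is a 0/0 indeterminate form.

Apply L'Hôpital's rule: differentiate numerator and denominator separately.
  f(x) = asin(x)   ⇒   f'(x) = 1/sqrt(1 - x^2)
  g(x) = tanh(x)   ⇒   g'(x) = 1 - tanh(x)^2
  lim(x→0) f'(x)/g'(x) = lim(x→0) (1/sqrt(1 - x^2))/(1 - tanh(x)^2)
  = 1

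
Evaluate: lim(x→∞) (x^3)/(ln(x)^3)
This is an ∞/∞ indeterminate form.

Apply L'Hôpital's rule: differentiate numerator and denominator separately.
  f(x) = x^3   ⇒   f'(x) = 3·x^2
  g(x) = ln(x)^3   ⇒   g'(x) = 3·ln(x)^2/x
  lim(x→∞) f'(x)/g'(x) = lim(x→∞) (3·x^2)/(3·ln(x)^2/x)
  = ∞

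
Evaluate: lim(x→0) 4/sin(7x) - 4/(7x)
This is an ∞-∞ indeterminate form.

Combine fractions or rationalize to convert ∞-∞ to 0/0 form:
  lim(x→0) 4/sin(7x) - 4/(7x) = 0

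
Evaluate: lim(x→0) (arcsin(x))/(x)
This is a 0/0 indeterminate form.

Apply L'Hôpital's rule: differentiate numerator and denominator separately.
  f(x) = asin(x)   ⇒   f'(x) = 1/sqrt(1 - x^2)
  g(x) = x   ⇒   g'(x) = 1
  lim(x→0) f'(x)/g'(x) = lim(x→0) (1/sqrt(1 - x^2))/(1)
  = 1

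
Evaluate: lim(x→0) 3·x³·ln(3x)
This is a 0·∞ indeterminate form.

Rewrite 0·∞ as a quotient (0/0 or ∞/∞ form), then apply L'Hôpital's rule:
  lim(x→0) 3·x³·ln(3x) = 0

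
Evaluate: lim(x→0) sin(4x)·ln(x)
This is a 0·∞ indeterminate form.

Rewrite 0·∞ as a quotient (0/0 or ∞/∞ form), then apply L'Hôpital's rule:
  lim(x→0) sin(4x)·ln(x) = 0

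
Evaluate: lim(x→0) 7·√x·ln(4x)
This is a 0·∞ indeterminate form.

Rewrite 0·∞ as a quotient (0/0 or ∞/∞ form), then apply L'Hôpital's rule:
  lim(x→0) 7·√x·ln(4x) = 0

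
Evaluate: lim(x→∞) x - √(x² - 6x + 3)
This is an ∞-∞ indeterminate form.

Combine fractions or rationalize to convert ∞-∞ to 0/0 form:
  lim(x→∞) x - √(x² - 6x + 3) = 3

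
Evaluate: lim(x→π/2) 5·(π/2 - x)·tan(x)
This is a 0·∞ indeterminate form.

Rewrite 0·∞ as a quotient (0/0 or ∞/∞ form), then apply L'Hôpital's rule:
  lim(x→π/2) 5·(π/2 - x)·tan(x) = 5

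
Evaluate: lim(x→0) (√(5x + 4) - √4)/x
This is a standard limit.

Factor or rationalize the expression:
  lim(x→0) (√(5x + 4) - √4)/x = 5/4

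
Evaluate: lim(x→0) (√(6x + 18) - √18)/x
This is a standard limit.

Factor or rationalize the expression:
  lim(x→0) (√(6x + 18) - √18)/x = sqrt(2)/2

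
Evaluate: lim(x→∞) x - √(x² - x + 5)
This is an ∞-∞ indeterminate form.

Combine fractions or rationalize to convert ∞-∞ to 0/0 form:
  lim(x→∞) x - √(x² - x + 5) = 1/2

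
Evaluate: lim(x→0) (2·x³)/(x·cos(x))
This is a 0/0 indeterminate form.

Apply L'Hôpital's rule: differentiate numerator and denominator separately.
  f(x) = 2·x^3   ⇒   f'(x) = 6·x^2
  g(x) = x·cos(x)   ⇒   g'(x) = -x·sin(x) + cos(x)
  lim(x→0) f'(x)/g'(x) = lim(x→0) (6·x^2)/(-x·sin(x) + cos(x))
  = 0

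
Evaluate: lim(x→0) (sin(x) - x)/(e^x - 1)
This is a 0/0 indeterminate form.

Apply L'Hôpital's rule: differentiate numerator and denominator separately.
  f(x) = -x + sin(x)   ⇒   f'(x) = cos(x) - 1
  g(x) = e^(x) - 1   ⇒   g'(x) = e^(x)
  lim(x→0) f'(x)/g'(x) = lim(x→0) (cos(x) - 1)/(e^(x))
  = 0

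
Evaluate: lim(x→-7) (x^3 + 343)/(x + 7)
This is a standard limit.

Factor or rationalize the expression:
  lim(x→-7) (x^3 + 343)/(x + 7) = 147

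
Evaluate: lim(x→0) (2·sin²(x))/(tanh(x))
This is a 0/0 indeterminate form.

Apply L'Hôpital's rule: differentiate numerator and denominator separately.
  f(x) = 2·sin(x)^2   ⇒   f'(x) = 4·sin(x)·cos(x)
  g(x) = tanh(x)   ⇒   g'(x) = 1 - tanh(x)^2
  lim(x→0) f'(x)/g'(x) = lim(x→0) (4·sin(x)·cos(x))/(1 - tanh(x)^2)
  = 0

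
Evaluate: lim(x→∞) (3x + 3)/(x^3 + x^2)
This is an ∞/∞ indeterminate form.

Apply L'Hôpital's rule: differentiate numerator and denominator separately.
  f(x) = 3·x + 3   ⇒   f'(x) = 3
  g(x) = x^3 + x^2   ⇒   g'(x) = 3·x^2 + 2·x
  lim(x→∞) f'(x)/g'(x) = lim(x→∞) (3)/(3·x^2 + 2·x)
  = 0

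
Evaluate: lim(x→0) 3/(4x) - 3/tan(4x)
This is an ∞-∞ indeterminate form.

Combine fractions or rationalize to convert ∞-∞ to 0/0 form:
  lim(x→0) 3/(4x) - 3/tan(4x) = 0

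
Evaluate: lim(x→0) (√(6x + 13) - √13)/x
This is a standard limit.

Factor or rationalize the expression:
  lim(x→0) (√(6x + 13) - √13)/x = 3·sqrt(13)/13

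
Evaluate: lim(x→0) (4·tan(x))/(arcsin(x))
This is a 0/0 indeterminate form.

Apply L'Hôpital's rule: differentiate numerator and denominator separately.
  f(x) = 4·tan(x)   ⇒   f'(x) = 4·tan(x)^2 + 4
  g(x) = asin(x)   ⇒   g'(x) = 1/sqrt(1 - x^2)
  lim(x→0) f'(x)/g'(x) = lim(x→0) (4·tan(x)^2 + 4)/(1/sqrt(1 - x^2))
  = 4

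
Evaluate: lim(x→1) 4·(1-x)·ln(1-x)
This is a 0·∞ indeterminate form.

Rewrite 0·∞ as a quotient (0/0 or ∞/∞ form), then apply L'Hôpital's rule:
  lim(x→1) 4·(1-x)·ln(1-x) = 0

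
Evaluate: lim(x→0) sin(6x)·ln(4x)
This is a 0·∞ indeterminate form.

Rewrite 0·∞ as a quotient (0/0 or ∞/∞ form), then apply L'Hôpital's rule:
  lim(x→0) sin(6x)·ln(4x) = 0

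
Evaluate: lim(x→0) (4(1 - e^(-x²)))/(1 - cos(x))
This is a 0/0 indeterminate form.

Apply L'Hôpital's rule: differentiate numerator and denominator separately.
  f(x) = 4 - 4·e^(-x^2)   ⇒   f'(x) = 8·x·e^(-x^2)
  g(x) = 1 - cos(x)   ⇒   g'(x) = sin(x)
  lim(x→0) f'(x)/g'(x) = lim(x→0) (8·x·e^(-x^2))/(sin(x))
  = 8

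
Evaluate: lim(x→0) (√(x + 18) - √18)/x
This is a standard limit.

Factor or rationalize the expression:
  lim(x→0) (√(x + 18) - √18)/x = sqrt(2)/12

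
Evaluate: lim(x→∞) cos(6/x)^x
This is an exponential indeterminate form.

For exponential indeterminate forms, take the natural log:
  Let L = lim(x→∞) cos(6/x)^x
  Then ln(L) = lim(x→∞) [exponent × ln(base)]
  Evaluate using L'Hôpital or standard limits, then exponentiate.
  L = 1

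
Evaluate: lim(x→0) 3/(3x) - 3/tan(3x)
This is an ∞-∞ indeterminate form.

Combine fractions or rationalize to convert ∞-∞ to 0/0 form:
  lim(x→0) 3/(3x) - 3/tan(3x) = 0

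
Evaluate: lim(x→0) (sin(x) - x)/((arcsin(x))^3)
This is a 0/0 indeterminate form.

Apply L'Hôpital's rule: differentiate numerator and denominator separately.
  f(x) = -x + sin(x)   ⇒   f'(x) = cos(x) - 1
  g(x) = asin(x)^3   ⇒   g'(x) = 3·asin(x)^2/sqrt(1 - x^2)
  lim(x→0) f'(x)/g'(x) = lim(x→0) (cos(x) - 1)/(3·asin(x)^2/sqrt(1 - x^2))
  = -1/6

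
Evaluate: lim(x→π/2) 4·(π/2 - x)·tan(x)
This is a 0·∞ indeterminate form.

Rewrite 0·∞ as a quotient (0/0 or ∞/∞ form), then apply L'Hôpital's rule:
  lim(x→π/2) 4·(π/2 - x)·tan(x) = 4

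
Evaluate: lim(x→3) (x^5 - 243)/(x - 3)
This is a standard limit.

Factor or rationalize the expression:
  lim(x→3) (x^5 - 243)/(x - 3) = 405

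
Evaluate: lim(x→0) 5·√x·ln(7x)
This is a 0·∞ indeterminate form.

Rewrite 0·∞ as a quotient (0/0 or ∞/∞ form), then apply L'Hôpital's rule:
  lim(x→0) 5·√x·ln(7x) = 0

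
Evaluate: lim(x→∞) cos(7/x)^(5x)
This is an exponential indeterminate form.

For exponential indeterminate forms, take the natural log:
  Let L = lim(x→∞) cos(7/x)^(5x)
  Then ln(L) = lim(x→∞) [exponent × ln(base)]
  Evaluate using L'Hôpital or standard limits, then exponentiate.
  L = 1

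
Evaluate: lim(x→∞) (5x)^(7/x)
This is an exponential indeterminate form.

For exponential indeterminate forms, take the natural log:
  Let L = lim(x→∞) (5x)^(7/x)
  Then ln(L) = lim(x→∞) [exponent × ln(base)]
  Evaluate using L'Hôpital or standard limits, then exponentiate.
  L = 1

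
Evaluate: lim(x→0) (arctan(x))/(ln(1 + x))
This is a 0/0 indeterminate form.

Apply L'Hôpital's rule: differentiate numerator and denominator separately.
  f(x) = atan(x)   ⇒   f'(x) = 1/(x^2 + 1)
  g(x) = ln(x + 1)   ⇒   g'(x) = 1/(x + 1)
  lim(x→0) f'(x)/g'(x) = lim(x→0) (1/(x^2 + 1))/(1/(x + 1))
  = 1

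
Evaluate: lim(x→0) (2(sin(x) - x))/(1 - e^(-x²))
This is a 0/0 indeterminate form.

Apply L'Hôpital's rule: differentiate numerator and denominator separately.
  f(x) = -2·x + 2·sin(x)   ⇒   f'(x) = 2·cos(x) - 2
  g(x) = 1 - e^(-x^2)   ⇒   g'(x) = 2·x·e^(-x^2)
  lim(x→0) f'(x)/g'(x) = lim(x→0) (2·cos(x) - 2)/(2·x·e^(-x^2))
  = 0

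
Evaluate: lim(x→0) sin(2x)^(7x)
This is an exponential indeterminate form.

For exponential indeterminate forms, take the natural log:
  Let L = lim(x→0) sin(2x)^(7x)
  Then ln(L) = lim(x→0) [exponent × ln(base)]
  Evaluate using L'Hôpital or standard limits, then exponentiate.
  L = 1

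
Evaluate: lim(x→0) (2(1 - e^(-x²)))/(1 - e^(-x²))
This is a 0/0 indeterminate form.

Apply L'Hôpital's rule: differentiate numerator and denominator separately.
  f(x) = 2 - 2·e^(-x^2)   ⇒   f'(x) = 4·x·e^(-x^2)
  g(x) = 1 - e^(-x^2)   ⇒   g'(x) = 2·x·e^(-x^2)
  lim(x→0) f'(x)/g'(x) = lim(x→0) (4·x·e^(-x^2))/(2·x·e^(-x^2))
  = 2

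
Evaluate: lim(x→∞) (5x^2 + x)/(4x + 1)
This is an ∞/∞ indeterminate form.

Apply L'Hôpital's rule: differentiate numerator and denominator separately.
  f(x) = 5·x^2 + x   ⇒   f'(x) = 10·x + 1
  g(x) = 4·x + 1   ⇒   g'(x) = 4
  lim(x→∞) f'(x)/g'(x) = lim(x→∞) (10·x + 1)/(4)
  = ∞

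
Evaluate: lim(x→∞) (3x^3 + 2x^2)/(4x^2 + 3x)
This is an ∞/∞ indeterminate form.

Apply L'Hôpital's rule: differentiate numerator and denominator separately.
  f(x) = 3·x^3 + 2·x^2   ⇒   f'(x) = 9·x^2 + 4·x
  g(x) = 4·x^2 + 3·x   ⇒   g'(x) = 8·x + 3
  lim(x→∞) f'(x)/g'(x) = lim(x→∞) (9·x^2 + 4·x)/(8·x + 3)
  = ∞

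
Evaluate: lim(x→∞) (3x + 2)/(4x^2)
This is an ∞/∞ indeterminate form.

Apply L'Hôpital's rule: differentiate numerator and denominator separately.
  f(x) = 3·x + 2   ⇒   f'(x) = 3
  g(x) = 4·x^2   ⇒   g'(x) = 8·x
  lim(x→∞) f'(x)/g'(x) = lim(x→∞) (3)/(8·x)
  = 0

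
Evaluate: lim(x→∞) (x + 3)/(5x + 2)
This is an ∞/∞ indeterminate form.

Apply L'Hôpital's rule: differentiate numerator and denominator separately.
  f(x) = x + 3   ⇒   f'(x) = 1
  g(x) = 5·x + 2   ⇒   g'(x) = 5
  lim(x→∞) f'(x)/g'(x) = lim(x→∞) (1)/(5)
  = 1/5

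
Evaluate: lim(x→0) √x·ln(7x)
This is a 0·∞ indeterminate form.

Rewrite 0·∞ as a quotient (0/0 or ∞/∞ form), then apply L'Hôpital's rule:
  lim(x→0) √x·ln(7x) = 0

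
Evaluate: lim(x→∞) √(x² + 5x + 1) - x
This is an ∞-∞ indeterminate form.

Combine fractions or rationalize to convert ∞-∞ to 0/0 form:
  lim(x→∞) √(x² + 5x + 1) - x = 5/2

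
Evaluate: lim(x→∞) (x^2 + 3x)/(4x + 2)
This is an ∞/∞ indeterminate form.

Apply L'Hôpital's rule: differentiate numerator and denominator separately.
  f(x) = x^2 + 3·x   ⇒   f'(x) = 2·x + 3
  g(x) = 4·x + 2   ⇒   g'(x) = 4
  lim(x→∞) f'(x)/g'(x) = lim(x→∞) (2·x + 3)/(4)
  = ∞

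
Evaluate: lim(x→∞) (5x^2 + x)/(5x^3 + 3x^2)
This is an ∞/∞ indeterminate form.

Apply L'Hôpital's rule: differentiate numerator and denominator separately.
  f(x) = 5·x^2 + x   ⇒   f'(x) = 10·x + 1
  g(x) = 5·x^3 + 3·x^2   ⇒   g'(x) = 15·x^2 + 6·x
  lim(x→∞) f'(x)/g'(x) = lim(x→∞) (10·x + 1)/(15·x^2 + 6·x)
  = 0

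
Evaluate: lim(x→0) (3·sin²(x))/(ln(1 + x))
This is a 0/0 indeterminate form.

Apply L'Hôpital's rule: differentiate numerator and denominator separately.
  f(x) = 3·sin(x)^2   ⇒   f'(x) = 6·sin(x)·cos(x)
  g(x) = ln(x + 1)   ⇒   g'(x) = 1/(x + 1)
  lim(x→0) f'(x)/g'(x) = lim(x→0) (6·sin(x)·cos(x))/(1/(x + 1))
  = 0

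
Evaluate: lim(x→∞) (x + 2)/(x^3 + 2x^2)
This is an ∞/∞ indeterminate form.

Apply L'Hôpital's rule: differentiate numerator and denominator separately.
  f(x) = x + 2   ⇒   f'(x) = 1
  g(x) = x^3 + 2·x^2   ⇒   g'(x) = 3·x^2 + 4·x
  lim(x→∞) f'(x)/g'(x) = lim(x→∞) (1)/(3·x^2 + 4·x)
  = 0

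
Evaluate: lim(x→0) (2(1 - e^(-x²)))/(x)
This is a 0/0 indeterminate form.

Apply L'Hôpital's rule: differentiate numerator and denominator separately.
  f(x) = 2 - 2·e^(-x^2)   ⇒   f'(x) = 4·x·e^(-x^2)
  g(x) = x   ⇒   g'(x) = 1
  lim(x→0) f'(x)/g'(x) = lim(x→0) (4·x·e^(-x^2))/(1)
  = 0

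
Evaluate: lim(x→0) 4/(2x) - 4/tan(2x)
This is an ∞-∞ indeterminate form.

Combine fractions or rationalize to convert ∞-∞ to 0/0 form:
  lim(x→0) 4/(2x) - 4/tan(2x) = 0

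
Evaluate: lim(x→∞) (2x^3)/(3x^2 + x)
This is an ∞/∞ indeterminate form.

Apply L'Hôpital's rule: differentiate numerator and denominator separately.
  f(x) = 2·x^3   ⇒   f'(x) = 6·x^2
  g(x) = 3·x^2 + x   ⇒   g'(x) = 6·x + 1
  lim(x→∞) f'(x)/g'(x) = lim(x→∞) (6·x^2)/(6·x + 1)
  = ∞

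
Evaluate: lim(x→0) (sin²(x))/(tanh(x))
This is a 0/0 indeterminate form.

Apply L'Hôpital's rule: differentiate numerator and denominator separately.
  f(x) = sin(x)^2   ⇒   f'(x) = 2·sin(x)·cos(x)
  g(x) = tanh(x)   ⇒   g'(x) = 1 - tanh(x)^2
  lim(x→0) f'(x)/g'(x) = lim(x→0) (2·sin(x)·cos(x))/(1 - tanh(x)^2)
  = 0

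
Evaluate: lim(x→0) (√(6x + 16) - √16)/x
This is a standard limit.

Factor or rationalize the expression:
  lim(x→0) (√(6x + 16) - √16)/x = 3/4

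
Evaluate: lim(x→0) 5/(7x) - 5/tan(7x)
This is an ∞-∞ indeterminate form.

Combine fractions or rationalize to convert ∞-∞ to 0/0 form:
  lim(x→0) 5/(7x) - 5/tan(7x) = 0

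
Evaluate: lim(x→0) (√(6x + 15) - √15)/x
This is a standard limit.

Factor or rationalize the expression:
  lim(x→0) (√(6x + 15) - √15)/x = sqrt(15)/5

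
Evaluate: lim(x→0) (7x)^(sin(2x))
This is an exponential indeterminate form.

For exponential indeterminate forms, take the natural log:
  Let L = lim(x→0) (7x)^(sin(2x))
  Then ln(L) = lim(x→0) [exponent × ln(base)]
  Evaluate using L'Hôpital or standard limits, then exponentiate.
  L = 1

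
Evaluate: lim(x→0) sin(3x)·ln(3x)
This is a 0·∞ indeterminate form.

Rewrite 0·∞ as a quotient (0/0 or ∞/∞ form), then apply L'Hôpital's rule:
  lim(x→0) sin(3x)·ln(3x) = 0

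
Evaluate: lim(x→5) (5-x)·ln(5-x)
This is a 0·∞ indeterminate form.

Rewrite 0·∞ as a quotient (0/0 or ∞/∞ form), then apply L'Hôpital's rule:
  lim(x→5) (5-x)·ln(5-x) = 0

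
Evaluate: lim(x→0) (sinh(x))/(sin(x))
This is a 0/0 indeterminate form.

Apply L'Hôpital's rule: differentiate numerator and denominator separately.
  f(x) = sinh(x)   ⇒   f'(x) = cosh(x)
  g(x) = sin(x)   ⇒   g'(x) = cos(x)
  lim(x→0) f'(x)/g'(x) = lim(x→0) (cosh(x))/(cos(x))
  = 1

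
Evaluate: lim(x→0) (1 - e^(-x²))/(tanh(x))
This is a 0/0 indeterminate form.

Apply L'Hôpital's rule: differentiate numerator and denominator separately.
  f(x) = 1 - e^(-x^2)   ⇒   f'(x) = 2·x·e^(-x^2)
  g(x) = tanh(x)   ⇒   g'(x) = 1 - tanh(x)^2
  lim(x→0) f'(x)/g'(x) = lim(x→0) (2·x·e^(-x^2))/(1 - tanh(x)^2)
  = 0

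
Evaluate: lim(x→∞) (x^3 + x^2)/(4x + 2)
This is an ∞/∞ indeterminate form.

Apply L'Hôpital's rule: differentiate numerator and denominator separately.
  f(x) = x^3 + x^2   ⇒   f'(x) = 3·x^2 + 2·x
  g(x) = 4·x + 2   ⇒   g'(x) = 4
  lim(x→∞) f'(x)/g'(x) = lim(x→∞) (3·x^2 + 2·x)/(4)
  = ∞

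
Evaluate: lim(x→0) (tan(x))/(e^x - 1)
This is a 0/0 indeterminate form.

Apply L'Hôpital's rule: differentiate numerator and denominator separately.
  f(x) = tan(x)   ⇒   f'(x) = tan(x)^2 + 1
  g(x) = e^(x) - 1   ⇒   g'(x) = e^(x)
  lim(x→0) f'(x)/g'(x) = lim(x→0) (tan(x)^2 + 1)/(e^(x))
  = 1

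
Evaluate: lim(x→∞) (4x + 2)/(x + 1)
This is an ∞/∞ indeterminate form.

Apply L'Hôpital's rule: differentiate numerator and denominator separately.
  f(x) = 4·x + 2   ⇒   f'(x) = 4
  g(x) = x + 1   ⇒   g'(x) = 1
  lim(x→∞) f'(x)/g'(x) = lim(x→∞) (4)/(1)
  = 4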